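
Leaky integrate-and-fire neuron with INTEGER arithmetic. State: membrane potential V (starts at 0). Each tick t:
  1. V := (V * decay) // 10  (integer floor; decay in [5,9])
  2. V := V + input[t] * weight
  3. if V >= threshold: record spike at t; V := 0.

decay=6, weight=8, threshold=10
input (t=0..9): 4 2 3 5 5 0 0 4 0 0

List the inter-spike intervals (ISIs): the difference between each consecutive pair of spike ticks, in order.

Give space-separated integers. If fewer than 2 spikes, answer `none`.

t=0: input=4 -> V=0 FIRE
t=1: input=2 -> V=0 FIRE
t=2: input=3 -> V=0 FIRE
t=3: input=5 -> V=0 FIRE
t=4: input=5 -> V=0 FIRE
t=5: input=0 -> V=0
t=6: input=0 -> V=0
t=7: input=4 -> V=0 FIRE
t=8: input=0 -> V=0
t=9: input=0 -> V=0

Answer: 1 1 1 1 3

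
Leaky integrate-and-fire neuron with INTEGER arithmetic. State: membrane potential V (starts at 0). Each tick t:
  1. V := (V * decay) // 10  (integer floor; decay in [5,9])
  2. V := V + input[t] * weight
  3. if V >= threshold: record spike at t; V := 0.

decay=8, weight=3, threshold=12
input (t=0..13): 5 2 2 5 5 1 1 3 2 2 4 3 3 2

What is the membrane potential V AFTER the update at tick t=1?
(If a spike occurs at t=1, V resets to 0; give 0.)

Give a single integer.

Answer: 6

Derivation:
t=0: input=5 -> V=0 FIRE
t=1: input=2 -> V=6
t=2: input=2 -> V=10
t=3: input=5 -> V=0 FIRE
t=4: input=5 -> V=0 FIRE
t=5: input=1 -> V=3
t=6: input=1 -> V=5
t=7: input=3 -> V=0 FIRE
t=8: input=2 -> V=6
t=9: input=2 -> V=10
t=10: input=4 -> V=0 FIRE
t=11: input=3 -> V=9
t=12: input=3 -> V=0 FIRE
t=13: input=2 -> V=6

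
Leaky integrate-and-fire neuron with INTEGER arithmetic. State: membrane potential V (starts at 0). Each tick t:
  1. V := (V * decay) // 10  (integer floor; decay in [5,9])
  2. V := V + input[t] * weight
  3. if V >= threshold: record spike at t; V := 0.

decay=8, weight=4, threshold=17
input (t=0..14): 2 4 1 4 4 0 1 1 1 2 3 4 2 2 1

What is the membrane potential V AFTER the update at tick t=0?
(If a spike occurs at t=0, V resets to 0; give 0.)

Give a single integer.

t=0: input=2 -> V=8
t=1: input=4 -> V=0 FIRE
t=2: input=1 -> V=4
t=3: input=4 -> V=0 FIRE
t=4: input=4 -> V=16
t=5: input=0 -> V=12
t=6: input=1 -> V=13
t=7: input=1 -> V=14
t=8: input=1 -> V=15
t=9: input=2 -> V=0 FIRE
t=10: input=3 -> V=12
t=11: input=4 -> V=0 FIRE
t=12: input=2 -> V=8
t=13: input=2 -> V=14
t=14: input=1 -> V=15

Answer: 8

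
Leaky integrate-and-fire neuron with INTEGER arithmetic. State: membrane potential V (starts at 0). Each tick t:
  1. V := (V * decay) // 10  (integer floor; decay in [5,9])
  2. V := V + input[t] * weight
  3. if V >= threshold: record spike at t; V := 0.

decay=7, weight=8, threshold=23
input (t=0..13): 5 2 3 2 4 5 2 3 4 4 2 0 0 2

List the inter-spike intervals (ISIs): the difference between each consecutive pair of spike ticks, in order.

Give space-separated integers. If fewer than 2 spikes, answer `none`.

Answer: 2 2 1 2 1 1

Derivation:
t=0: input=5 -> V=0 FIRE
t=1: input=2 -> V=16
t=2: input=3 -> V=0 FIRE
t=3: input=2 -> V=16
t=4: input=4 -> V=0 FIRE
t=5: input=5 -> V=0 FIRE
t=6: input=2 -> V=16
t=7: input=3 -> V=0 FIRE
t=8: input=4 -> V=0 FIRE
t=9: input=4 -> V=0 FIRE
t=10: input=2 -> V=16
t=11: input=0 -> V=11
t=12: input=0 -> V=7
t=13: input=2 -> V=20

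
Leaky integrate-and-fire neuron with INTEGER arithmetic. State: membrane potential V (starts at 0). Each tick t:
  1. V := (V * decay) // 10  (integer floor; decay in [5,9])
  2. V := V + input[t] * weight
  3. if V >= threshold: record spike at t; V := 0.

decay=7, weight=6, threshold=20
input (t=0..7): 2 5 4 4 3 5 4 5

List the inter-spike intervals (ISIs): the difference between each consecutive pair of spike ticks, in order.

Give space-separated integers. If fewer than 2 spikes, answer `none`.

t=0: input=2 -> V=12
t=1: input=5 -> V=0 FIRE
t=2: input=4 -> V=0 FIRE
t=3: input=4 -> V=0 FIRE
t=4: input=3 -> V=18
t=5: input=5 -> V=0 FIRE
t=6: input=4 -> V=0 FIRE
t=7: input=5 -> V=0 FIRE

Answer: 1 1 2 1 1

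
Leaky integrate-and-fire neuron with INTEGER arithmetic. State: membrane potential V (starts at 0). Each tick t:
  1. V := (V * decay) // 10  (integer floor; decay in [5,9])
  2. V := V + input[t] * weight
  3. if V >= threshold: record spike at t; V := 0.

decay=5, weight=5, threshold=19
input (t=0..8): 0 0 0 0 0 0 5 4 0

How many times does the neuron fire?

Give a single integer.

Answer: 2

Derivation:
t=0: input=0 -> V=0
t=1: input=0 -> V=0
t=2: input=0 -> V=0
t=3: input=0 -> V=0
t=4: input=0 -> V=0
t=5: input=0 -> V=0
t=6: input=5 -> V=0 FIRE
t=7: input=4 -> V=0 FIRE
t=8: input=0 -> V=0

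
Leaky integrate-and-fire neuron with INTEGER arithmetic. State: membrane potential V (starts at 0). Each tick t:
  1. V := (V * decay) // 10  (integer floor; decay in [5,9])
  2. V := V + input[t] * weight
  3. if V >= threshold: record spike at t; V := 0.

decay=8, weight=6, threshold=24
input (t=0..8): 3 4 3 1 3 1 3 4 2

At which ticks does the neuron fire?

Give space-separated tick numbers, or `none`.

t=0: input=3 -> V=18
t=1: input=4 -> V=0 FIRE
t=2: input=3 -> V=18
t=3: input=1 -> V=20
t=4: input=3 -> V=0 FIRE
t=5: input=1 -> V=6
t=6: input=3 -> V=22
t=7: input=4 -> V=0 FIRE
t=8: input=2 -> V=12

Answer: 1 4 7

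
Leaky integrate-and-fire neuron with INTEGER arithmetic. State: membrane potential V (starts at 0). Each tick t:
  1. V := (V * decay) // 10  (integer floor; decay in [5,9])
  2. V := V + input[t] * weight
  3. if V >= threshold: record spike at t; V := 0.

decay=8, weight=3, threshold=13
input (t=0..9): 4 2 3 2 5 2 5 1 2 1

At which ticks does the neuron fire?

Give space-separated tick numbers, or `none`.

t=0: input=4 -> V=12
t=1: input=2 -> V=0 FIRE
t=2: input=3 -> V=9
t=3: input=2 -> V=0 FIRE
t=4: input=5 -> V=0 FIRE
t=5: input=2 -> V=6
t=6: input=5 -> V=0 FIRE
t=7: input=1 -> V=3
t=8: input=2 -> V=8
t=9: input=1 -> V=9

Answer: 1 3 4 6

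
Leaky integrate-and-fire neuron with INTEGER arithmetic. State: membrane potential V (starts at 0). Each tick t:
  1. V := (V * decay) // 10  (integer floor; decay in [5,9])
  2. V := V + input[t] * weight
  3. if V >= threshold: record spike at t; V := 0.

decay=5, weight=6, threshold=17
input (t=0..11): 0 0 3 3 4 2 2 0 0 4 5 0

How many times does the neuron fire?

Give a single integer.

Answer: 6

Derivation:
t=0: input=0 -> V=0
t=1: input=0 -> V=0
t=2: input=3 -> V=0 FIRE
t=3: input=3 -> V=0 FIRE
t=4: input=4 -> V=0 FIRE
t=5: input=2 -> V=12
t=6: input=2 -> V=0 FIRE
t=7: input=0 -> V=0
t=8: input=0 -> V=0
t=9: input=4 -> V=0 FIRE
t=10: input=5 -> V=0 FIRE
t=11: input=0 -> V=0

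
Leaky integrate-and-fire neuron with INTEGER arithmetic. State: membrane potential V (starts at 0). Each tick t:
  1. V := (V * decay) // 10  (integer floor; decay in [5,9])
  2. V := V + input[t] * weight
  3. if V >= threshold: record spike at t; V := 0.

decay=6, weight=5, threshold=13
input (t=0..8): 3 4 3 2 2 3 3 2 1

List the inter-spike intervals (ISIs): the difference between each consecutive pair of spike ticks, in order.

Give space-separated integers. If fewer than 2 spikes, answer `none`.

Answer: 1 1 2 1 1

Derivation:
t=0: input=3 -> V=0 FIRE
t=1: input=4 -> V=0 FIRE
t=2: input=3 -> V=0 FIRE
t=3: input=2 -> V=10
t=4: input=2 -> V=0 FIRE
t=5: input=3 -> V=0 FIRE
t=6: input=3 -> V=0 FIRE
t=7: input=2 -> V=10
t=8: input=1 -> V=11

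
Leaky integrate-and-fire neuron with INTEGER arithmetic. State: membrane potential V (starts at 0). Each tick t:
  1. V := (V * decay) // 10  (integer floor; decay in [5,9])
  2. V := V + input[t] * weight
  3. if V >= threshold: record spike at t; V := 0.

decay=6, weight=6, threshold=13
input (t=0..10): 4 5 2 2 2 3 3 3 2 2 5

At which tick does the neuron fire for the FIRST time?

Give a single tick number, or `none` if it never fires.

t=0: input=4 -> V=0 FIRE
t=1: input=5 -> V=0 FIRE
t=2: input=2 -> V=12
t=3: input=2 -> V=0 FIRE
t=4: input=2 -> V=12
t=5: input=3 -> V=0 FIRE
t=6: input=3 -> V=0 FIRE
t=7: input=3 -> V=0 FIRE
t=8: input=2 -> V=12
t=9: input=2 -> V=0 FIRE
t=10: input=5 -> V=0 FIRE

Answer: 0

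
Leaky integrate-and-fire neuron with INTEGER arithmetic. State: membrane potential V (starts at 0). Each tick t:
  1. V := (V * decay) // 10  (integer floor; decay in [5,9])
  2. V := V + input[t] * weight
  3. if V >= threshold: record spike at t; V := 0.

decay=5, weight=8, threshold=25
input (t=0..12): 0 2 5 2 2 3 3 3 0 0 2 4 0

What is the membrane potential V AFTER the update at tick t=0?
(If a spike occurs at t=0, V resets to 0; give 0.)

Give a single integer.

Answer: 0

Derivation:
t=0: input=0 -> V=0
t=1: input=2 -> V=16
t=2: input=5 -> V=0 FIRE
t=3: input=2 -> V=16
t=4: input=2 -> V=24
t=5: input=3 -> V=0 FIRE
t=6: input=3 -> V=24
t=7: input=3 -> V=0 FIRE
t=8: input=0 -> V=0
t=9: input=0 -> V=0
t=10: input=2 -> V=16
t=11: input=4 -> V=0 FIRE
t=12: input=0 -> V=0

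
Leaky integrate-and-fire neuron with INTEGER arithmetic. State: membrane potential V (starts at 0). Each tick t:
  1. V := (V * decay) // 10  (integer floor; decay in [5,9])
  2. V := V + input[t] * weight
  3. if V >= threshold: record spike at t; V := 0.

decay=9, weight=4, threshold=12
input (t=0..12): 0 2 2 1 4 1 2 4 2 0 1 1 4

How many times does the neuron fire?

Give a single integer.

Answer: 5

Derivation:
t=0: input=0 -> V=0
t=1: input=2 -> V=8
t=2: input=2 -> V=0 FIRE
t=3: input=1 -> V=4
t=4: input=4 -> V=0 FIRE
t=5: input=1 -> V=4
t=6: input=2 -> V=11
t=7: input=4 -> V=0 FIRE
t=8: input=2 -> V=8
t=9: input=0 -> V=7
t=10: input=1 -> V=10
t=11: input=1 -> V=0 FIRE
t=12: input=4 -> V=0 FIRE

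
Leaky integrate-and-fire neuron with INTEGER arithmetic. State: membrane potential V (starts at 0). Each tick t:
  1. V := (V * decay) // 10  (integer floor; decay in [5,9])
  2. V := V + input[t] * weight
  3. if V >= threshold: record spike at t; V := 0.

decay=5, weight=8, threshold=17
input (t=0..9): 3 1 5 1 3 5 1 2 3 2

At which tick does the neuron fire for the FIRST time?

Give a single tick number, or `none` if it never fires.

t=0: input=3 -> V=0 FIRE
t=1: input=1 -> V=8
t=2: input=5 -> V=0 FIRE
t=3: input=1 -> V=8
t=4: input=3 -> V=0 FIRE
t=5: input=5 -> V=0 FIRE
t=6: input=1 -> V=8
t=7: input=2 -> V=0 FIRE
t=8: input=3 -> V=0 FIRE
t=9: input=2 -> V=16

Answer: 0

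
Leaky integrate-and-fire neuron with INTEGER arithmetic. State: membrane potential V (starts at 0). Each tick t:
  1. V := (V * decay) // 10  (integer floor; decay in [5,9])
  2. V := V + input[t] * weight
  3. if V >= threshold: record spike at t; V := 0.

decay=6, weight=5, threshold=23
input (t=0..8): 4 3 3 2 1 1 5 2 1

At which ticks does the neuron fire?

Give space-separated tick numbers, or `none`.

Answer: 1 6

Derivation:
t=0: input=4 -> V=20
t=1: input=3 -> V=0 FIRE
t=2: input=3 -> V=15
t=3: input=2 -> V=19
t=4: input=1 -> V=16
t=5: input=1 -> V=14
t=6: input=5 -> V=0 FIRE
t=7: input=2 -> V=10
t=8: input=1 -> V=11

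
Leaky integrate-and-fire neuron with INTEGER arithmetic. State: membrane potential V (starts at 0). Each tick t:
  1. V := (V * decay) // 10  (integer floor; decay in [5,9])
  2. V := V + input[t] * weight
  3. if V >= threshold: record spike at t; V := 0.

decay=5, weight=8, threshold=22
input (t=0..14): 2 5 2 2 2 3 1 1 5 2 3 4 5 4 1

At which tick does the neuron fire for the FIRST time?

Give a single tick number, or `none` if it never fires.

Answer: 1

Derivation:
t=0: input=2 -> V=16
t=1: input=5 -> V=0 FIRE
t=2: input=2 -> V=16
t=3: input=2 -> V=0 FIRE
t=4: input=2 -> V=16
t=5: input=3 -> V=0 FIRE
t=6: input=1 -> V=8
t=7: input=1 -> V=12
t=8: input=5 -> V=0 FIRE
t=9: input=2 -> V=16
t=10: input=3 -> V=0 FIRE
t=11: input=4 -> V=0 FIRE
t=12: input=5 -> V=0 FIRE
t=13: input=4 -> V=0 FIRE
t=14: input=1 -> V=8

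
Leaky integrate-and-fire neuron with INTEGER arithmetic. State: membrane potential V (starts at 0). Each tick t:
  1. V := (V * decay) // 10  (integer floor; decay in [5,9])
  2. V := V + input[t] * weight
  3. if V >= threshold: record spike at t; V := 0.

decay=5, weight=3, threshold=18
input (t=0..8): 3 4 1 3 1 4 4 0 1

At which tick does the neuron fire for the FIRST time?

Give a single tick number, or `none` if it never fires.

t=0: input=3 -> V=9
t=1: input=4 -> V=16
t=2: input=1 -> V=11
t=3: input=3 -> V=14
t=4: input=1 -> V=10
t=5: input=4 -> V=17
t=6: input=4 -> V=0 FIRE
t=7: input=0 -> V=0
t=8: input=1 -> V=3

Answer: 6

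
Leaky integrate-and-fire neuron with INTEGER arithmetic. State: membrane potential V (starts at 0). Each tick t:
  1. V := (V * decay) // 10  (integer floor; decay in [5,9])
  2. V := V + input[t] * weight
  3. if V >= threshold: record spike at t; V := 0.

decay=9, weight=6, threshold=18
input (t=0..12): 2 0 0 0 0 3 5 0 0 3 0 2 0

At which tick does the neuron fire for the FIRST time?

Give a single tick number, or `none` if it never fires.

Answer: 5

Derivation:
t=0: input=2 -> V=12
t=1: input=0 -> V=10
t=2: input=0 -> V=9
t=3: input=0 -> V=8
t=4: input=0 -> V=7
t=5: input=3 -> V=0 FIRE
t=6: input=5 -> V=0 FIRE
t=7: input=0 -> V=0
t=8: input=0 -> V=0
t=9: input=3 -> V=0 FIRE
t=10: input=0 -> V=0
t=11: input=2 -> V=12
t=12: input=0 -> V=10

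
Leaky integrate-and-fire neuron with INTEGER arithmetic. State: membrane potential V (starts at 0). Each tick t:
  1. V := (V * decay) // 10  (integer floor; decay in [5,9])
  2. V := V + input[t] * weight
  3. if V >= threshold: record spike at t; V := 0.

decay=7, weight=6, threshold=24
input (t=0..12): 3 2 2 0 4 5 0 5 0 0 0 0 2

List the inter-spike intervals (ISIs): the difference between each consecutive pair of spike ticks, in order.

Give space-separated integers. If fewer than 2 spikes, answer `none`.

Answer: 3 1 2

Derivation:
t=0: input=3 -> V=18
t=1: input=2 -> V=0 FIRE
t=2: input=2 -> V=12
t=3: input=0 -> V=8
t=4: input=4 -> V=0 FIRE
t=5: input=5 -> V=0 FIRE
t=6: input=0 -> V=0
t=7: input=5 -> V=0 FIRE
t=8: input=0 -> V=0
t=9: input=0 -> V=0
t=10: input=0 -> V=0
t=11: input=0 -> V=0
t=12: input=2 -> V=12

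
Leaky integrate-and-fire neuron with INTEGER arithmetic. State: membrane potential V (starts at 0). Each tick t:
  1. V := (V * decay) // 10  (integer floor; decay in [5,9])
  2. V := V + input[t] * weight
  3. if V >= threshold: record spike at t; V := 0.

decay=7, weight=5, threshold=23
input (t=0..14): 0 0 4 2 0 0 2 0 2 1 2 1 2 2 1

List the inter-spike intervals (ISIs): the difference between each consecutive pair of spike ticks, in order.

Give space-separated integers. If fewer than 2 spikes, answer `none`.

t=0: input=0 -> V=0
t=1: input=0 -> V=0
t=2: input=4 -> V=20
t=3: input=2 -> V=0 FIRE
t=4: input=0 -> V=0
t=5: input=0 -> V=0
t=6: input=2 -> V=10
t=7: input=0 -> V=7
t=8: input=2 -> V=14
t=9: input=1 -> V=14
t=10: input=2 -> V=19
t=11: input=1 -> V=18
t=12: input=2 -> V=22
t=13: input=2 -> V=0 FIRE
t=14: input=1 -> V=5

Answer: 10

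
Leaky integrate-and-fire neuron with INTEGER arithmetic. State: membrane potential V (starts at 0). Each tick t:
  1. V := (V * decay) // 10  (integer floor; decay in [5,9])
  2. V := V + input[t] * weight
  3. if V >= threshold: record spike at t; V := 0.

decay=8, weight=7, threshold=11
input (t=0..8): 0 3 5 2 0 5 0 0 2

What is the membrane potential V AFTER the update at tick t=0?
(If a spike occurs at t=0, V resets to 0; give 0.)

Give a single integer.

t=0: input=0 -> V=0
t=1: input=3 -> V=0 FIRE
t=2: input=5 -> V=0 FIRE
t=3: input=2 -> V=0 FIRE
t=4: input=0 -> V=0
t=5: input=5 -> V=0 FIRE
t=6: input=0 -> V=0
t=7: input=0 -> V=0
t=8: input=2 -> V=0 FIRE

Answer: 0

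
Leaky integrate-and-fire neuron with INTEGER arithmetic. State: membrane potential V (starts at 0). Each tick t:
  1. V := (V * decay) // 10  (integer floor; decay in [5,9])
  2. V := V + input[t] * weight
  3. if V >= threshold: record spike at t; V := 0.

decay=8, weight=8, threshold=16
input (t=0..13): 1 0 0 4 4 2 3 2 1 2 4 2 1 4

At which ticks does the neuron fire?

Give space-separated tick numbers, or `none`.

t=0: input=1 -> V=8
t=1: input=0 -> V=6
t=2: input=0 -> V=4
t=3: input=4 -> V=0 FIRE
t=4: input=4 -> V=0 FIRE
t=5: input=2 -> V=0 FIRE
t=6: input=3 -> V=0 FIRE
t=7: input=2 -> V=0 FIRE
t=8: input=1 -> V=8
t=9: input=2 -> V=0 FIRE
t=10: input=4 -> V=0 FIRE
t=11: input=2 -> V=0 FIRE
t=12: input=1 -> V=8
t=13: input=4 -> V=0 FIRE

Answer: 3 4 5 6 7 9 10 11 13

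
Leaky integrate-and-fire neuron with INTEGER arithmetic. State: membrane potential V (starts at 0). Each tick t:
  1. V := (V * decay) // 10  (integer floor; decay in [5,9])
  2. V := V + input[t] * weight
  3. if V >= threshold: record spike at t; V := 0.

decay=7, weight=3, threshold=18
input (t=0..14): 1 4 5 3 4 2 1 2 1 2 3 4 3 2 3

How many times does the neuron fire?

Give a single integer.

t=0: input=1 -> V=3
t=1: input=4 -> V=14
t=2: input=5 -> V=0 FIRE
t=3: input=3 -> V=9
t=4: input=4 -> V=0 FIRE
t=5: input=2 -> V=6
t=6: input=1 -> V=7
t=7: input=2 -> V=10
t=8: input=1 -> V=10
t=9: input=2 -> V=13
t=10: input=3 -> V=0 FIRE
t=11: input=4 -> V=12
t=12: input=3 -> V=17
t=13: input=2 -> V=17
t=14: input=3 -> V=0 FIRE

Answer: 4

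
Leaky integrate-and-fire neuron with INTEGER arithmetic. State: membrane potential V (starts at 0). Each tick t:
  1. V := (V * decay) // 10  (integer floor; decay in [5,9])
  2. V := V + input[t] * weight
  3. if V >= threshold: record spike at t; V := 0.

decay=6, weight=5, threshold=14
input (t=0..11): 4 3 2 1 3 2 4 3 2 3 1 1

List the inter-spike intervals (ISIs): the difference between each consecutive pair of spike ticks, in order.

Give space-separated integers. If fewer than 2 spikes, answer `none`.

Answer: 1 3 2 1 2

Derivation:
t=0: input=4 -> V=0 FIRE
t=1: input=3 -> V=0 FIRE
t=2: input=2 -> V=10
t=3: input=1 -> V=11
t=4: input=3 -> V=0 FIRE
t=5: input=2 -> V=10
t=6: input=4 -> V=0 FIRE
t=7: input=3 -> V=0 FIRE
t=8: input=2 -> V=10
t=9: input=3 -> V=0 FIRE
t=10: input=1 -> V=5
t=11: input=1 -> V=8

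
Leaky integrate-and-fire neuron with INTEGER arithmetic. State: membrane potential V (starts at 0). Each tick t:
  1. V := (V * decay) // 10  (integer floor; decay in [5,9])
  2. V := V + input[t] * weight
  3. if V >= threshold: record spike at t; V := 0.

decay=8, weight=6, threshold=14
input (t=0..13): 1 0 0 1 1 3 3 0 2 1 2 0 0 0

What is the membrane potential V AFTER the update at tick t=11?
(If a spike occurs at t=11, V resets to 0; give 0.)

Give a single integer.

Answer: 9

Derivation:
t=0: input=1 -> V=6
t=1: input=0 -> V=4
t=2: input=0 -> V=3
t=3: input=1 -> V=8
t=4: input=1 -> V=12
t=5: input=3 -> V=0 FIRE
t=6: input=3 -> V=0 FIRE
t=7: input=0 -> V=0
t=8: input=2 -> V=12
t=9: input=1 -> V=0 FIRE
t=10: input=2 -> V=12
t=11: input=0 -> V=9
t=12: input=0 -> V=7
t=13: input=0 -> V=5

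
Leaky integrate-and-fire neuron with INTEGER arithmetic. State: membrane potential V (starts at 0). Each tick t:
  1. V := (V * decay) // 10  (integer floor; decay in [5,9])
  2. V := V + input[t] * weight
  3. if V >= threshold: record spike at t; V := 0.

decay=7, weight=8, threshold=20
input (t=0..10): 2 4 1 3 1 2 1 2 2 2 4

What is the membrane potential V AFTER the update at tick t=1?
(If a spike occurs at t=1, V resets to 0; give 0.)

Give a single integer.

Answer: 0

Derivation:
t=0: input=2 -> V=16
t=1: input=4 -> V=0 FIRE
t=2: input=1 -> V=8
t=3: input=3 -> V=0 FIRE
t=4: input=1 -> V=8
t=5: input=2 -> V=0 FIRE
t=6: input=1 -> V=8
t=7: input=2 -> V=0 FIRE
t=8: input=2 -> V=16
t=9: input=2 -> V=0 FIRE
t=10: input=4 -> V=0 FIRE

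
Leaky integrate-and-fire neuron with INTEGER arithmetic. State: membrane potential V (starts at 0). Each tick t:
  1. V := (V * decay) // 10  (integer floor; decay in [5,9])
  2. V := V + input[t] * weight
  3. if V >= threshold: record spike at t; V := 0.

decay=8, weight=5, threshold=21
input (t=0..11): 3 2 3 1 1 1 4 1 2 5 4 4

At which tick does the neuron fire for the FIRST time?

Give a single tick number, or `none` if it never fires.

t=0: input=3 -> V=15
t=1: input=2 -> V=0 FIRE
t=2: input=3 -> V=15
t=3: input=1 -> V=17
t=4: input=1 -> V=18
t=5: input=1 -> V=19
t=6: input=4 -> V=0 FIRE
t=7: input=1 -> V=5
t=8: input=2 -> V=14
t=9: input=5 -> V=0 FIRE
t=10: input=4 -> V=20
t=11: input=4 -> V=0 FIRE

Answer: 1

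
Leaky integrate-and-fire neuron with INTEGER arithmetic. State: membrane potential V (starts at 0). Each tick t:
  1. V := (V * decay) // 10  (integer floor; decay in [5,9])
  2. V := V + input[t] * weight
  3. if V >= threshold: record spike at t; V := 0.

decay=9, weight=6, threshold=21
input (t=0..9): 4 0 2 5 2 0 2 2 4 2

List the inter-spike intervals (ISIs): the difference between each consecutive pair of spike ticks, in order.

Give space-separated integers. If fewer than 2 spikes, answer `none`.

Answer: 3 3 2

Derivation:
t=0: input=4 -> V=0 FIRE
t=1: input=0 -> V=0
t=2: input=2 -> V=12
t=3: input=5 -> V=0 FIRE
t=4: input=2 -> V=12
t=5: input=0 -> V=10
t=6: input=2 -> V=0 FIRE
t=7: input=2 -> V=12
t=8: input=4 -> V=0 FIRE
t=9: input=2 -> V=12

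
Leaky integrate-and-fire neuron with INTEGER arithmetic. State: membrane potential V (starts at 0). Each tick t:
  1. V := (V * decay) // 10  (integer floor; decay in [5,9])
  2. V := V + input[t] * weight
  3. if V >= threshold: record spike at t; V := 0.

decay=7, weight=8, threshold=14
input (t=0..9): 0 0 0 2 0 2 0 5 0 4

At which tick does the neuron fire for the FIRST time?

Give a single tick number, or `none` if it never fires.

Answer: 3

Derivation:
t=0: input=0 -> V=0
t=1: input=0 -> V=0
t=2: input=0 -> V=0
t=3: input=2 -> V=0 FIRE
t=4: input=0 -> V=0
t=5: input=2 -> V=0 FIRE
t=6: input=0 -> V=0
t=7: input=5 -> V=0 FIRE
t=8: input=0 -> V=0
t=9: input=4 -> V=0 FIRE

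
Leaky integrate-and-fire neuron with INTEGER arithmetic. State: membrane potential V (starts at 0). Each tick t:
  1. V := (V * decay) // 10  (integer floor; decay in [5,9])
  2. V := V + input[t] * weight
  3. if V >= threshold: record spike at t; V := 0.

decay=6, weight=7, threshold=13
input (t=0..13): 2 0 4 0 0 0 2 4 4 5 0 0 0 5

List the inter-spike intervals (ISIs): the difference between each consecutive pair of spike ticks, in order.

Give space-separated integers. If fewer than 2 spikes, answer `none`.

t=0: input=2 -> V=0 FIRE
t=1: input=0 -> V=0
t=2: input=4 -> V=0 FIRE
t=3: input=0 -> V=0
t=4: input=0 -> V=0
t=5: input=0 -> V=0
t=6: input=2 -> V=0 FIRE
t=7: input=4 -> V=0 FIRE
t=8: input=4 -> V=0 FIRE
t=9: input=5 -> V=0 FIRE
t=10: input=0 -> V=0
t=11: input=0 -> V=0
t=12: input=0 -> V=0
t=13: input=5 -> V=0 FIRE

Answer: 2 4 1 1 1 4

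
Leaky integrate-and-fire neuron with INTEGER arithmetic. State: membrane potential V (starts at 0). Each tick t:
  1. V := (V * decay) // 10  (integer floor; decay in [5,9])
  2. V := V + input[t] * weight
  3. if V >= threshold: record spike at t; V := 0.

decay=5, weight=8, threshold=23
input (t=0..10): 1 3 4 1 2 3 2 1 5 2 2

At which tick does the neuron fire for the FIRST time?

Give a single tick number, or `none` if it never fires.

Answer: 1

Derivation:
t=0: input=1 -> V=8
t=1: input=3 -> V=0 FIRE
t=2: input=4 -> V=0 FIRE
t=3: input=1 -> V=8
t=4: input=2 -> V=20
t=5: input=3 -> V=0 FIRE
t=6: input=2 -> V=16
t=7: input=1 -> V=16
t=8: input=5 -> V=0 FIRE
t=9: input=2 -> V=16
t=10: input=2 -> V=0 FIRE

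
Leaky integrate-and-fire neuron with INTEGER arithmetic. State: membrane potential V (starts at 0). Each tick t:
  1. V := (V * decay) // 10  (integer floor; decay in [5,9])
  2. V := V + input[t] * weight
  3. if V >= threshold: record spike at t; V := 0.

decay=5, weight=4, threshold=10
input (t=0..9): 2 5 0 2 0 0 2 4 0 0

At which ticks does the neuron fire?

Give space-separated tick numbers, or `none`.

Answer: 1 7

Derivation:
t=0: input=2 -> V=8
t=1: input=5 -> V=0 FIRE
t=2: input=0 -> V=0
t=3: input=2 -> V=8
t=4: input=0 -> V=4
t=5: input=0 -> V=2
t=6: input=2 -> V=9
t=7: input=4 -> V=0 FIRE
t=8: input=0 -> V=0
t=9: input=0 -> V=0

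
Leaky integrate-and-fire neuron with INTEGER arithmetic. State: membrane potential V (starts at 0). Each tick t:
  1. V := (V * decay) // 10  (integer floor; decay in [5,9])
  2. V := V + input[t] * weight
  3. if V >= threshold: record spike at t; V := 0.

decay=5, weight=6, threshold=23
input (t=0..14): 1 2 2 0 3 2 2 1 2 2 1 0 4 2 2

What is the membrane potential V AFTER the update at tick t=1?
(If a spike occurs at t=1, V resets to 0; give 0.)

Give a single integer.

Answer: 15

Derivation:
t=0: input=1 -> V=6
t=1: input=2 -> V=15
t=2: input=2 -> V=19
t=3: input=0 -> V=9
t=4: input=3 -> V=22
t=5: input=2 -> V=0 FIRE
t=6: input=2 -> V=12
t=7: input=1 -> V=12
t=8: input=2 -> V=18
t=9: input=2 -> V=21
t=10: input=1 -> V=16
t=11: input=0 -> V=8
t=12: input=4 -> V=0 FIRE
t=13: input=2 -> V=12
t=14: input=2 -> V=18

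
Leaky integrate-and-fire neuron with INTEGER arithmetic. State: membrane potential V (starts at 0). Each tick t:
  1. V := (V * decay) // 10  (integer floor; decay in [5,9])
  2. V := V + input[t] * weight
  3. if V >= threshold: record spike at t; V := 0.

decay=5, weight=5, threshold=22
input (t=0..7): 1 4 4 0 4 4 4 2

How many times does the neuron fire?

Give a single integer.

Answer: 3

Derivation:
t=0: input=1 -> V=5
t=1: input=4 -> V=0 FIRE
t=2: input=4 -> V=20
t=3: input=0 -> V=10
t=4: input=4 -> V=0 FIRE
t=5: input=4 -> V=20
t=6: input=4 -> V=0 FIRE
t=7: input=2 -> V=10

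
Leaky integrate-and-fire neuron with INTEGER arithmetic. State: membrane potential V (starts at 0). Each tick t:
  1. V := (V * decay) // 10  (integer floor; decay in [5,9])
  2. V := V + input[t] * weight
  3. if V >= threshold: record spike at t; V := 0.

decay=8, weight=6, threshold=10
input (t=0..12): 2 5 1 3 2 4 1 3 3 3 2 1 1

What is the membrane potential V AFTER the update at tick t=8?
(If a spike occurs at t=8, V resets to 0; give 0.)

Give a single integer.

Answer: 0

Derivation:
t=0: input=2 -> V=0 FIRE
t=1: input=5 -> V=0 FIRE
t=2: input=1 -> V=6
t=3: input=3 -> V=0 FIRE
t=4: input=2 -> V=0 FIRE
t=5: input=4 -> V=0 FIRE
t=6: input=1 -> V=6
t=7: input=3 -> V=0 FIRE
t=8: input=3 -> V=0 FIRE
t=9: input=3 -> V=0 FIRE
t=10: input=2 -> V=0 FIRE
t=11: input=1 -> V=6
t=12: input=1 -> V=0 FIRE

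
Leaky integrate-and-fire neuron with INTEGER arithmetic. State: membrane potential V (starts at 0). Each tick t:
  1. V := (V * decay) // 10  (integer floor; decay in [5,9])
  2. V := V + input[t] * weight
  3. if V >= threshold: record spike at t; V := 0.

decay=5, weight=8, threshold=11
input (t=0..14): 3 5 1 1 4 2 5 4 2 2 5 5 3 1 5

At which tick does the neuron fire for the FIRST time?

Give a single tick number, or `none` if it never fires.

Answer: 0

Derivation:
t=0: input=3 -> V=0 FIRE
t=1: input=5 -> V=0 FIRE
t=2: input=1 -> V=8
t=3: input=1 -> V=0 FIRE
t=4: input=4 -> V=0 FIRE
t=5: input=2 -> V=0 FIRE
t=6: input=5 -> V=0 FIRE
t=7: input=4 -> V=0 FIRE
t=8: input=2 -> V=0 FIRE
t=9: input=2 -> V=0 FIRE
t=10: input=5 -> V=0 FIRE
t=11: input=5 -> V=0 FIRE
t=12: input=3 -> V=0 FIRE
t=13: input=1 -> V=8
t=14: input=5 -> V=0 FIRE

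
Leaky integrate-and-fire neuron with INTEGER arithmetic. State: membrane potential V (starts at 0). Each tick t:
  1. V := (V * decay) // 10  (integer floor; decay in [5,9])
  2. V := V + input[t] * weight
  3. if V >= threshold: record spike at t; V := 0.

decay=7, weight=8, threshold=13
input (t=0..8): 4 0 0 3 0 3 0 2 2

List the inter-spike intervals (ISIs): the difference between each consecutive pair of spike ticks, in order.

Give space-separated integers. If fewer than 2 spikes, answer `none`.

t=0: input=4 -> V=0 FIRE
t=1: input=0 -> V=0
t=2: input=0 -> V=0
t=3: input=3 -> V=0 FIRE
t=4: input=0 -> V=0
t=5: input=3 -> V=0 FIRE
t=6: input=0 -> V=0
t=7: input=2 -> V=0 FIRE
t=8: input=2 -> V=0 FIRE

Answer: 3 2 2 1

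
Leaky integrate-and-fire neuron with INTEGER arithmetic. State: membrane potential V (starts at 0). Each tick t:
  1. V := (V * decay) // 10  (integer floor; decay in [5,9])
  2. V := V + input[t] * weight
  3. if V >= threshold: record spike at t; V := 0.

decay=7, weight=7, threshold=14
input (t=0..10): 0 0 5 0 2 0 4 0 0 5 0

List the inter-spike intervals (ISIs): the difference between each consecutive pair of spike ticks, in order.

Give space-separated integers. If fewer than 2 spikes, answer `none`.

t=0: input=0 -> V=0
t=1: input=0 -> V=0
t=2: input=5 -> V=0 FIRE
t=3: input=0 -> V=0
t=4: input=2 -> V=0 FIRE
t=5: input=0 -> V=0
t=6: input=4 -> V=0 FIRE
t=7: input=0 -> V=0
t=8: input=0 -> V=0
t=9: input=5 -> V=0 FIRE
t=10: input=0 -> V=0

Answer: 2 2 3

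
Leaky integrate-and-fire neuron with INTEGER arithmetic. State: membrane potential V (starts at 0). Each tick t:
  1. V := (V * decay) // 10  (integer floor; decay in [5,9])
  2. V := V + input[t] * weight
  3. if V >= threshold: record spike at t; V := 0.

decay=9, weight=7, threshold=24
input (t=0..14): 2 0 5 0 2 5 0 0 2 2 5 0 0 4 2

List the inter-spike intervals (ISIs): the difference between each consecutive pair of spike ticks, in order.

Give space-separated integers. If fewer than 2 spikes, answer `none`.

t=0: input=2 -> V=14
t=1: input=0 -> V=12
t=2: input=5 -> V=0 FIRE
t=3: input=0 -> V=0
t=4: input=2 -> V=14
t=5: input=5 -> V=0 FIRE
t=6: input=0 -> V=0
t=7: input=0 -> V=0
t=8: input=2 -> V=14
t=9: input=2 -> V=0 FIRE
t=10: input=5 -> V=0 FIRE
t=11: input=0 -> V=0
t=12: input=0 -> V=0
t=13: input=4 -> V=0 FIRE
t=14: input=2 -> V=14

Answer: 3 4 1 3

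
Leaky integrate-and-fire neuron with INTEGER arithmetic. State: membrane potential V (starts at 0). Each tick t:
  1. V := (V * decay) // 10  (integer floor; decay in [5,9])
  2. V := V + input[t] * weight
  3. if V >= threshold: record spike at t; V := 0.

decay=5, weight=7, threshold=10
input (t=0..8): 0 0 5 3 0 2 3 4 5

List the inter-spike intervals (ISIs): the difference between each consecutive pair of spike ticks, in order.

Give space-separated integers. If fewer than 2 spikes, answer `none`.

Answer: 1 2 1 1 1

Derivation:
t=0: input=0 -> V=0
t=1: input=0 -> V=0
t=2: input=5 -> V=0 FIRE
t=3: input=3 -> V=0 FIRE
t=4: input=0 -> V=0
t=5: input=2 -> V=0 FIRE
t=6: input=3 -> V=0 FIRE
t=7: input=4 -> V=0 FIRE
t=8: input=5 -> V=0 FIRE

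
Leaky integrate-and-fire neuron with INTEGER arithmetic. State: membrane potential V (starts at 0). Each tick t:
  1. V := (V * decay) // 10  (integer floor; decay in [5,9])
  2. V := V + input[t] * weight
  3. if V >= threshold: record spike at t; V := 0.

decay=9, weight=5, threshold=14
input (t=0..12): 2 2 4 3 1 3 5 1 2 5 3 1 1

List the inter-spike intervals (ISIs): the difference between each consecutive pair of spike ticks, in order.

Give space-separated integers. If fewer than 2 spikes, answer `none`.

t=0: input=2 -> V=10
t=1: input=2 -> V=0 FIRE
t=2: input=4 -> V=0 FIRE
t=3: input=3 -> V=0 FIRE
t=4: input=1 -> V=5
t=5: input=3 -> V=0 FIRE
t=6: input=5 -> V=0 FIRE
t=7: input=1 -> V=5
t=8: input=2 -> V=0 FIRE
t=9: input=5 -> V=0 FIRE
t=10: input=3 -> V=0 FIRE
t=11: input=1 -> V=5
t=12: input=1 -> V=9

Answer: 1 1 2 1 2 1 1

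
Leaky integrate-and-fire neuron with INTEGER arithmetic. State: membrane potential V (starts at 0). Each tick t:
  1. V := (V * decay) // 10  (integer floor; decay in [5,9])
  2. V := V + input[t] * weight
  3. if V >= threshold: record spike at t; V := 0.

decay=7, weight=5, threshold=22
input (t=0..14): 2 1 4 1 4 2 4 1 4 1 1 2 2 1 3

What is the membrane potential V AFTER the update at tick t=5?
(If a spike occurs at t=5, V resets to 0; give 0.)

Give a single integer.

Answer: 10

Derivation:
t=0: input=2 -> V=10
t=1: input=1 -> V=12
t=2: input=4 -> V=0 FIRE
t=3: input=1 -> V=5
t=4: input=4 -> V=0 FIRE
t=5: input=2 -> V=10
t=6: input=4 -> V=0 FIRE
t=7: input=1 -> V=5
t=8: input=4 -> V=0 FIRE
t=9: input=1 -> V=5
t=10: input=1 -> V=8
t=11: input=2 -> V=15
t=12: input=2 -> V=20
t=13: input=1 -> V=19
t=14: input=3 -> V=0 FIRE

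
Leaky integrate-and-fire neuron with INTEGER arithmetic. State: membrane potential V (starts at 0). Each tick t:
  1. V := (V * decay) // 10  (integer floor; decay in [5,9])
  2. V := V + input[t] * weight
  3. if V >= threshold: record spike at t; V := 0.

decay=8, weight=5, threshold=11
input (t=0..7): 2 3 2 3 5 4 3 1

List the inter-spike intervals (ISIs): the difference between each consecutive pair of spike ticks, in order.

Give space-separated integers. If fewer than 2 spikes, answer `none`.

Answer: 2 1 1 1

Derivation:
t=0: input=2 -> V=10
t=1: input=3 -> V=0 FIRE
t=2: input=2 -> V=10
t=3: input=3 -> V=0 FIRE
t=4: input=5 -> V=0 FIRE
t=5: input=4 -> V=0 FIRE
t=6: input=3 -> V=0 FIRE
t=7: input=1 -> V=5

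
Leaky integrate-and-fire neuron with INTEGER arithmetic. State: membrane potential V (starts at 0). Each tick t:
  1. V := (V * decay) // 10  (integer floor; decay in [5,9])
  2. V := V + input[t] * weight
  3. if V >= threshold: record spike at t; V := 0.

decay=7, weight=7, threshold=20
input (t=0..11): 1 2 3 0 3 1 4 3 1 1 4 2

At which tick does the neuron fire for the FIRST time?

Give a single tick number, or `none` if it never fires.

t=0: input=1 -> V=7
t=1: input=2 -> V=18
t=2: input=3 -> V=0 FIRE
t=3: input=0 -> V=0
t=4: input=3 -> V=0 FIRE
t=5: input=1 -> V=7
t=6: input=4 -> V=0 FIRE
t=7: input=3 -> V=0 FIRE
t=8: input=1 -> V=7
t=9: input=1 -> V=11
t=10: input=4 -> V=0 FIRE
t=11: input=2 -> V=14

Answer: 2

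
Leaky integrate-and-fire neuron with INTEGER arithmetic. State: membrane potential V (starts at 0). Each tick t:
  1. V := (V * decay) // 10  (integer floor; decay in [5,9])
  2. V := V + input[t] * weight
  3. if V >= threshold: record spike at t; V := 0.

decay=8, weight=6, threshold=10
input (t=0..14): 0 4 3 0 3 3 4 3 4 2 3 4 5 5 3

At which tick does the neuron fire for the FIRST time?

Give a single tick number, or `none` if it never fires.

t=0: input=0 -> V=0
t=1: input=4 -> V=0 FIRE
t=2: input=3 -> V=0 FIRE
t=3: input=0 -> V=0
t=4: input=3 -> V=0 FIRE
t=5: input=3 -> V=0 FIRE
t=6: input=4 -> V=0 FIRE
t=7: input=3 -> V=0 FIRE
t=8: input=4 -> V=0 FIRE
t=9: input=2 -> V=0 FIRE
t=10: input=3 -> V=0 FIRE
t=11: input=4 -> V=0 FIRE
t=12: input=5 -> V=0 FIRE
t=13: input=5 -> V=0 FIRE
t=14: input=3 -> V=0 FIRE

Answer: 1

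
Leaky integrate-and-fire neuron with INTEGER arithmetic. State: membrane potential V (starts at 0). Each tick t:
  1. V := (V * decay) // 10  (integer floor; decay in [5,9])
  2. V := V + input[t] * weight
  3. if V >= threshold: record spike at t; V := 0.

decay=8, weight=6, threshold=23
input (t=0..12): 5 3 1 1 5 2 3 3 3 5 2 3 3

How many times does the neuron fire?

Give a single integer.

Answer: 6

Derivation:
t=0: input=5 -> V=0 FIRE
t=1: input=3 -> V=18
t=2: input=1 -> V=20
t=3: input=1 -> V=22
t=4: input=5 -> V=0 FIRE
t=5: input=2 -> V=12
t=6: input=3 -> V=0 FIRE
t=7: input=3 -> V=18
t=8: input=3 -> V=0 FIRE
t=9: input=5 -> V=0 FIRE
t=10: input=2 -> V=12
t=11: input=3 -> V=0 FIRE
t=12: input=3 -> V=18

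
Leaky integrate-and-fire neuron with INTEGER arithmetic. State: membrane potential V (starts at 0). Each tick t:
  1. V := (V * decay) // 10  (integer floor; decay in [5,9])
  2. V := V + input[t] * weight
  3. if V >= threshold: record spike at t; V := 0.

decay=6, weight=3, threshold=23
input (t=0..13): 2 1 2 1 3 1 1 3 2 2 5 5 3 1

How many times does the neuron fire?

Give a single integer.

Answer: 1

Derivation:
t=0: input=2 -> V=6
t=1: input=1 -> V=6
t=2: input=2 -> V=9
t=3: input=1 -> V=8
t=4: input=3 -> V=13
t=5: input=1 -> V=10
t=6: input=1 -> V=9
t=7: input=3 -> V=14
t=8: input=2 -> V=14
t=9: input=2 -> V=14
t=10: input=5 -> V=0 FIRE
t=11: input=5 -> V=15
t=12: input=3 -> V=18
t=13: input=1 -> V=13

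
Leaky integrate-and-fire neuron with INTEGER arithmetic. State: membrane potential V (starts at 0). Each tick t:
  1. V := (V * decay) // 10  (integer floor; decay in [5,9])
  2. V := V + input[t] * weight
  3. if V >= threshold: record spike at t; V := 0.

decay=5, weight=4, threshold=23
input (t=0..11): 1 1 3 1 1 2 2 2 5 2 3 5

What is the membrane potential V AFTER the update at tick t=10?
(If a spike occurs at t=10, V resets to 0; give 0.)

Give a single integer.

Answer: 16

Derivation:
t=0: input=1 -> V=4
t=1: input=1 -> V=6
t=2: input=3 -> V=15
t=3: input=1 -> V=11
t=4: input=1 -> V=9
t=5: input=2 -> V=12
t=6: input=2 -> V=14
t=7: input=2 -> V=15
t=8: input=5 -> V=0 FIRE
t=9: input=2 -> V=8
t=10: input=3 -> V=16
t=11: input=5 -> V=0 FIRE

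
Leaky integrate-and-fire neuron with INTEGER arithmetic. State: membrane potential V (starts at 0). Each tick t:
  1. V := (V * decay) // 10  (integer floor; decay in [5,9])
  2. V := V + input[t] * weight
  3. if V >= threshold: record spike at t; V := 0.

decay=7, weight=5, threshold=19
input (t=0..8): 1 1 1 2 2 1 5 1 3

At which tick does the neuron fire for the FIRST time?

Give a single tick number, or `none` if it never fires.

Answer: 4

Derivation:
t=0: input=1 -> V=5
t=1: input=1 -> V=8
t=2: input=1 -> V=10
t=3: input=2 -> V=17
t=4: input=2 -> V=0 FIRE
t=5: input=1 -> V=5
t=6: input=5 -> V=0 FIRE
t=7: input=1 -> V=5
t=8: input=3 -> V=18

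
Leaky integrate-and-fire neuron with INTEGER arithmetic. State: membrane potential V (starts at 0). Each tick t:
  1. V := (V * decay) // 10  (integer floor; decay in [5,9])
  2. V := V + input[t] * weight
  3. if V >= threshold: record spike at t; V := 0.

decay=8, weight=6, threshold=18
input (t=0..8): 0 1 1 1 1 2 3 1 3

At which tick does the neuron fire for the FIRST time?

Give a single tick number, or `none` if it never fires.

Answer: 5

Derivation:
t=0: input=0 -> V=0
t=1: input=1 -> V=6
t=2: input=1 -> V=10
t=3: input=1 -> V=14
t=4: input=1 -> V=17
t=5: input=2 -> V=0 FIRE
t=6: input=3 -> V=0 FIRE
t=7: input=1 -> V=6
t=8: input=3 -> V=0 FIRE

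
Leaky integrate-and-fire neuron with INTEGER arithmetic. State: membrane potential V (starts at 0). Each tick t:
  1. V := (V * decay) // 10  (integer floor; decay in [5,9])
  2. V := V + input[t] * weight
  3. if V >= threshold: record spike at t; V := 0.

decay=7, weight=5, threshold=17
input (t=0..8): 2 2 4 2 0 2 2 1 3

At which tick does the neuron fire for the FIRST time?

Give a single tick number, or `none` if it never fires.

t=0: input=2 -> V=10
t=1: input=2 -> V=0 FIRE
t=2: input=4 -> V=0 FIRE
t=3: input=2 -> V=10
t=4: input=0 -> V=7
t=5: input=2 -> V=14
t=6: input=2 -> V=0 FIRE
t=7: input=1 -> V=5
t=8: input=3 -> V=0 FIRE

Answer: 1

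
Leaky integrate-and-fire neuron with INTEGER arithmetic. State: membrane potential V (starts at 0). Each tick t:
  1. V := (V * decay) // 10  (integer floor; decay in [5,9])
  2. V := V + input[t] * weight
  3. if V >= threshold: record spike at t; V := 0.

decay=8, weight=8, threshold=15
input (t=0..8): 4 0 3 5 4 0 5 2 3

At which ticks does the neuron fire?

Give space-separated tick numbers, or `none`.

t=0: input=4 -> V=0 FIRE
t=1: input=0 -> V=0
t=2: input=3 -> V=0 FIRE
t=3: input=5 -> V=0 FIRE
t=4: input=4 -> V=0 FIRE
t=5: input=0 -> V=0
t=6: input=5 -> V=0 FIRE
t=7: input=2 -> V=0 FIRE
t=8: input=3 -> V=0 FIRE

Answer: 0 2 3 4 6 7 8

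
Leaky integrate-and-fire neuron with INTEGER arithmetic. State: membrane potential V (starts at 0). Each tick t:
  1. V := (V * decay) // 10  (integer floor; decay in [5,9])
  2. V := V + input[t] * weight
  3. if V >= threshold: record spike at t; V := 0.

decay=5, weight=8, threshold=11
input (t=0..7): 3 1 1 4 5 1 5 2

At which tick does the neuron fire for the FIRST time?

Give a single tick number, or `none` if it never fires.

Answer: 0

Derivation:
t=0: input=3 -> V=0 FIRE
t=1: input=1 -> V=8
t=2: input=1 -> V=0 FIRE
t=3: input=4 -> V=0 FIRE
t=4: input=5 -> V=0 FIRE
t=5: input=1 -> V=8
t=6: input=5 -> V=0 FIRE
t=7: input=2 -> V=0 FIRE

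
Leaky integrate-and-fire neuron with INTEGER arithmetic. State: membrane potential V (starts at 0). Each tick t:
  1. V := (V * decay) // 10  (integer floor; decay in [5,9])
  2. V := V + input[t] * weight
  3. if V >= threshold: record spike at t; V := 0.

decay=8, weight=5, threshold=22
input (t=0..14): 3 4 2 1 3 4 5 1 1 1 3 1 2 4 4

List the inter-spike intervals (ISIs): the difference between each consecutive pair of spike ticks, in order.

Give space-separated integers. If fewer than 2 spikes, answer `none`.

t=0: input=3 -> V=15
t=1: input=4 -> V=0 FIRE
t=2: input=2 -> V=10
t=3: input=1 -> V=13
t=4: input=3 -> V=0 FIRE
t=5: input=4 -> V=20
t=6: input=5 -> V=0 FIRE
t=7: input=1 -> V=5
t=8: input=1 -> V=9
t=9: input=1 -> V=12
t=10: input=3 -> V=0 FIRE
t=11: input=1 -> V=5
t=12: input=2 -> V=14
t=13: input=4 -> V=0 FIRE
t=14: input=4 -> V=20

Answer: 3 2 4 3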